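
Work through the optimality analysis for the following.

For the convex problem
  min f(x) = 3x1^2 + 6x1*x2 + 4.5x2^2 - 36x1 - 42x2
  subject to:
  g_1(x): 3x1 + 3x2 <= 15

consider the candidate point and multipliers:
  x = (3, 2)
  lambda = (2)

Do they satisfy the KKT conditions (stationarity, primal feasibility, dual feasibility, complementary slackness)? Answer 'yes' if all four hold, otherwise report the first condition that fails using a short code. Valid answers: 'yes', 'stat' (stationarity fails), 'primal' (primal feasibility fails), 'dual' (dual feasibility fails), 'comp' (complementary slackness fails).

Gradient of f: grad f(x) = Q x + c = (-6, -6)
Constraint values g_i(x) = a_i^T x - b_i:
  g_1((3, 2)) = 0
Stationarity residual: grad f(x) + sum_i lambda_i a_i = (0, 0)
  -> stationarity OK
Primal feasibility (all g_i <= 0): OK
Dual feasibility (all lambda_i >= 0): OK
Complementary slackness (lambda_i * g_i(x) = 0 for all i): OK

Verdict: yes, KKT holds.

yes


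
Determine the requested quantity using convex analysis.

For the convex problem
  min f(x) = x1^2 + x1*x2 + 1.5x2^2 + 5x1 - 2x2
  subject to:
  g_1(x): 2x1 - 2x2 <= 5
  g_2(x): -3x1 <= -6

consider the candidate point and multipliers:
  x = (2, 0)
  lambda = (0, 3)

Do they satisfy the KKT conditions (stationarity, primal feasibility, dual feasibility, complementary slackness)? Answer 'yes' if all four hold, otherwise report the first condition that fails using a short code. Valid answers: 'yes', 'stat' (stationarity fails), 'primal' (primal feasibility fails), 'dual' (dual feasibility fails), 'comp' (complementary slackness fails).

Gradient of f: grad f(x) = Q x + c = (9, 0)
Constraint values g_i(x) = a_i^T x - b_i:
  g_1((2, 0)) = -1
  g_2((2, 0)) = 0
Stationarity residual: grad f(x) + sum_i lambda_i a_i = (0, 0)
  -> stationarity OK
Primal feasibility (all g_i <= 0): OK
Dual feasibility (all lambda_i >= 0): OK
Complementary slackness (lambda_i * g_i(x) = 0 for all i): OK

Verdict: yes, KKT holds.

yes


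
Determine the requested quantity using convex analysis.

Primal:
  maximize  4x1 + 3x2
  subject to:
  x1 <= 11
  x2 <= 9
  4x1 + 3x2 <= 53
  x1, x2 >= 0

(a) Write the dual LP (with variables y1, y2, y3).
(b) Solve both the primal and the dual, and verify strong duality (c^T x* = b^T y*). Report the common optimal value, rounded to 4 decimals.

The standard primal-dual pair for 'max c^T x s.t. A x <= b, x >= 0' is:
  Dual:  min b^T y  s.t.  A^T y >= c,  y >= 0.

So the dual LP is:
  minimize  11y1 + 9y2 + 53y3
  subject to:
    y1 + 4y3 >= 4
    y2 + 3y3 >= 3
    y1, y2, y3 >= 0

Solving the primal: x* = (6.5, 9).
  primal value c^T x* = 53.
Solving the dual: y* = (0, 0, 1).
  dual value b^T y* = 53.
Strong duality: c^T x* = b^T y*. Confirmed.

53


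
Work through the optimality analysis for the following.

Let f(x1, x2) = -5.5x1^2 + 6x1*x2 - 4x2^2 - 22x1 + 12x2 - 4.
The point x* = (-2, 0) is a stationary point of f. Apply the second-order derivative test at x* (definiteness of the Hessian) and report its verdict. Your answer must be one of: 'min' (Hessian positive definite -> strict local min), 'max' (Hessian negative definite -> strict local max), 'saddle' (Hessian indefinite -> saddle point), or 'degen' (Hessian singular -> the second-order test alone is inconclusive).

Compute the Hessian H = grad^2 f:
  H = [[-11, 6], [6, -8]]
Verify stationarity: grad f(x*) = H x* + g = (0, 0).
Eigenvalues of H: -15.6847, -3.3153.
Both eigenvalues < 0, so H is negative definite -> x* is a strict local max.

max


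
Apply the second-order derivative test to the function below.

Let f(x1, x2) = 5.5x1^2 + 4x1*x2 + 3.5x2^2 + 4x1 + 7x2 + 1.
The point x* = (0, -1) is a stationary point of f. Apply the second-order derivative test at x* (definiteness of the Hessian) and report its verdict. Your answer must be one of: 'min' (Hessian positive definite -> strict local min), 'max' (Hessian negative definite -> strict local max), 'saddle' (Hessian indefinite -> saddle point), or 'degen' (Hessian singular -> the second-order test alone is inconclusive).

Compute the Hessian H = grad^2 f:
  H = [[11, 4], [4, 7]]
Verify stationarity: grad f(x*) = H x* + g = (0, 0).
Eigenvalues of H: 4.5279, 13.4721.
Both eigenvalues > 0, so H is positive definite -> x* is a strict local min.

min


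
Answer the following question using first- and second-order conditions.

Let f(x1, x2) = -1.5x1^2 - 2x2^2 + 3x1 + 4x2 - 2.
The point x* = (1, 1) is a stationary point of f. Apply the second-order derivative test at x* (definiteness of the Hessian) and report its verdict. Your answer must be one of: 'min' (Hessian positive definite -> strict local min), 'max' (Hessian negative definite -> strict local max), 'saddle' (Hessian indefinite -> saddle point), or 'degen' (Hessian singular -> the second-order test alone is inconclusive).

Compute the Hessian H = grad^2 f:
  H = [[-3, 0], [0, -4]]
Verify stationarity: grad f(x*) = H x* + g = (0, 0).
Eigenvalues of H: -4, -3.
Both eigenvalues < 0, so H is negative definite -> x* is a strict local max.

max


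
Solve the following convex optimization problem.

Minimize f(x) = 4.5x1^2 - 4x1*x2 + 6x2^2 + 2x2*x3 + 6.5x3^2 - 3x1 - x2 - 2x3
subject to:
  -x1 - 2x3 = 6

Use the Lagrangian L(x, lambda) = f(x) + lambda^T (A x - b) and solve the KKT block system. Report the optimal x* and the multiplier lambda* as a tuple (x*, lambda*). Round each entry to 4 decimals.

Form the Lagrangian:
  L(x, lambda) = (1/2) x^T Q x + c^T x + lambda^T (A x - b)
Stationarity (grad_x L = 0): Q x + c + A^T lambda = 0.
Primal feasibility: A x = b.

This gives the KKT block system:
  [ Q   A^T ] [ x     ]   [-c ]
  [ A    0  ] [ lambda ] = [ b ]

Solving the linear system:
  x*      = (-1.4344, -0.0143, -2.2828)
  lambda* = (-15.8525)
  f(x*)   = 51.999

x* = (-1.4344, -0.0143, -2.2828), lambda* = (-15.8525)


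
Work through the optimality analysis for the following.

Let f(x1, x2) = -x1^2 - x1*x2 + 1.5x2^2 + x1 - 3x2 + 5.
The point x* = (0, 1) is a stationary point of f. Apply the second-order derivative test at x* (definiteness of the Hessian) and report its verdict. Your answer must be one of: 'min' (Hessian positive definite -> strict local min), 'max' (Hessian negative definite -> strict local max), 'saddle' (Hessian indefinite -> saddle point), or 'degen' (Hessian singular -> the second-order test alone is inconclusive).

Compute the Hessian H = grad^2 f:
  H = [[-2, -1], [-1, 3]]
Verify stationarity: grad f(x*) = H x* + g = (0, 0).
Eigenvalues of H: -2.1926, 3.1926.
Eigenvalues have mixed signs, so H is indefinite -> x* is a saddle point.

saddle


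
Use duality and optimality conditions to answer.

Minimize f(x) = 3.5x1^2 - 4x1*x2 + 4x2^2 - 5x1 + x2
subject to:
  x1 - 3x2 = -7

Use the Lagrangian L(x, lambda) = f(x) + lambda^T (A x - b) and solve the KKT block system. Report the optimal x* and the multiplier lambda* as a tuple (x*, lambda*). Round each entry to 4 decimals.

Form the Lagrangian:
  L(x, lambda) = (1/2) x^T Q x + c^T x + lambda^T (A x - b)
Stationarity (grad_x L = 0): Q x + c + A^T lambda = 0.
Primal feasibility: A x = b.

This gives the KKT block system:
  [ Q   A^T ] [ x     ]   [-c ]
  [ A    0  ] [ lambda ] = [ b ]

Solving the linear system:
  x*      = (1.4894, 2.8298)
  lambda* = (5.8936)
  f(x*)   = 18.3191

x* = (1.4894, 2.8298), lambda* = (5.8936)


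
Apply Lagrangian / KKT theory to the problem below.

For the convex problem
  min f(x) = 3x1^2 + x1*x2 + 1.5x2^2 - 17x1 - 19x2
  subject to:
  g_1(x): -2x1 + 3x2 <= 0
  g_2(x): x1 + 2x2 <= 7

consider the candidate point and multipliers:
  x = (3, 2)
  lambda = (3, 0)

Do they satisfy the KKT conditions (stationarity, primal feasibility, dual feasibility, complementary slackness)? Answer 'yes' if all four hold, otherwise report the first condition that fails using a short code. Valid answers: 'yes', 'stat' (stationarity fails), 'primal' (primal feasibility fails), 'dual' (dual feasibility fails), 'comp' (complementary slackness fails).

Gradient of f: grad f(x) = Q x + c = (3, -10)
Constraint values g_i(x) = a_i^T x - b_i:
  g_1((3, 2)) = 0
  g_2((3, 2)) = 0
Stationarity residual: grad f(x) + sum_i lambda_i a_i = (-3, -1)
  -> stationarity FAILS
Primal feasibility (all g_i <= 0): OK
Dual feasibility (all lambda_i >= 0): OK
Complementary slackness (lambda_i * g_i(x) = 0 for all i): OK

Verdict: the first failing condition is stationarity -> stat.

stat


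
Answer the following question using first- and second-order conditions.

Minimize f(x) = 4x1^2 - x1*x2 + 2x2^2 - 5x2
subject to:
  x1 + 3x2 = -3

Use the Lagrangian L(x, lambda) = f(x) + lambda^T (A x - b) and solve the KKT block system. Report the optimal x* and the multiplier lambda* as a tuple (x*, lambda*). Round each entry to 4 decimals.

Form the Lagrangian:
  L(x, lambda) = (1/2) x^T Q x + c^T x + lambda^T (A x - b)
Stationarity (grad_x L = 0): Q x + c + A^T lambda = 0.
Primal feasibility: A x = b.

This gives the KKT block system:
  [ Q   A^T ] [ x     ]   [-c ]
  [ A    0  ] [ lambda ] = [ b ]

Solving the linear system:
  x*      = (-0.439, -0.8537)
  lambda* = (2.6585)
  f(x*)   = 6.122

x* = (-0.439, -0.8537), lambda* = (2.6585)


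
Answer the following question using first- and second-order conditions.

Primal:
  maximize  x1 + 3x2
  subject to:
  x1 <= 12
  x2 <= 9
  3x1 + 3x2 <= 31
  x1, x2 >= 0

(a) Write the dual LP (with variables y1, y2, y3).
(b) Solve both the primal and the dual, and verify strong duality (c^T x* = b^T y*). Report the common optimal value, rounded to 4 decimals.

The standard primal-dual pair for 'max c^T x s.t. A x <= b, x >= 0' is:
  Dual:  min b^T y  s.t.  A^T y >= c,  y >= 0.

So the dual LP is:
  minimize  12y1 + 9y2 + 31y3
  subject to:
    y1 + 3y3 >= 1
    y2 + 3y3 >= 3
    y1, y2, y3 >= 0

Solving the primal: x* = (1.3333, 9).
  primal value c^T x* = 28.3333.
Solving the dual: y* = (0, 2, 0.3333).
  dual value b^T y* = 28.3333.
Strong duality: c^T x* = b^T y*. Confirmed.

28.3333


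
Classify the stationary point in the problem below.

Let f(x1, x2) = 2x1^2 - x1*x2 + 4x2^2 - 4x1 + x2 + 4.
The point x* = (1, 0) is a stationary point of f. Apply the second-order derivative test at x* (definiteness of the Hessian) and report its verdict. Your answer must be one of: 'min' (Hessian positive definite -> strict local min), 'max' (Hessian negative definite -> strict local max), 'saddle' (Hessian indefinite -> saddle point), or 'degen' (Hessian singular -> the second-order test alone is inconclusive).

Compute the Hessian H = grad^2 f:
  H = [[4, -1], [-1, 8]]
Verify stationarity: grad f(x*) = H x* + g = (0, 0).
Eigenvalues of H: 3.7639, 8.2361.
Both eigenvalues > 0, so H is positive definite -> x* is a strict local min.

min


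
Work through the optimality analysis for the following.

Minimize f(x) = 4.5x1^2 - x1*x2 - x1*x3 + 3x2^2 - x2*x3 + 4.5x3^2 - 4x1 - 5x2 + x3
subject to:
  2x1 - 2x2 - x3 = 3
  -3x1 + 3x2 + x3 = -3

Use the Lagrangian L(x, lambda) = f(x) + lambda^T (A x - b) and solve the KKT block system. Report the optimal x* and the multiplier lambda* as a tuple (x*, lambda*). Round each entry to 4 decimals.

Form the Lagrangian:
  L(x, lambda) = (1/2) x^T Q x + c^T x + lambda^T (A x - b)
Stationarity (grad_x L = 0): Q x + c + A^T lambda = 0.
Primal feasibility: A x = b.

This gives the KKT block system:
  [ Q   A^T ] [ x     ]   [-c ]
  [ A    0  ] [ lambda ] = [ b ]

Solving the linear system:
  x*      = (0.2308, 0.2308, -3)
  lambda* = (-78.5385, -52.0769)
  f(x*)   = 37.1538

x* = (0.2308, 0.2308, -3), lambda* = (-78.5385, -52.0769)


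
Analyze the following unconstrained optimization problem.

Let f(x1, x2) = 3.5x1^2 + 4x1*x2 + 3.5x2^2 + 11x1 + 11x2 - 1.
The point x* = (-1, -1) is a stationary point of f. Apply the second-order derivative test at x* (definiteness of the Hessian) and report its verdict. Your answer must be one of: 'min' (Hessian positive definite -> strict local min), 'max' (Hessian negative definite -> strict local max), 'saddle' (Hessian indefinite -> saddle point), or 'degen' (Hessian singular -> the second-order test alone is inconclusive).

Compute the Hessian H = grad^2 f:
  H = [[7, 4], [4, 7]]
Verify stationarity: grad f(x*) = H x* + g = (0, 0).
Eigenvalues of H: 3, 11.
Both eigenvalues > 0, so H is positive definite -> x* is a strict local min.

min


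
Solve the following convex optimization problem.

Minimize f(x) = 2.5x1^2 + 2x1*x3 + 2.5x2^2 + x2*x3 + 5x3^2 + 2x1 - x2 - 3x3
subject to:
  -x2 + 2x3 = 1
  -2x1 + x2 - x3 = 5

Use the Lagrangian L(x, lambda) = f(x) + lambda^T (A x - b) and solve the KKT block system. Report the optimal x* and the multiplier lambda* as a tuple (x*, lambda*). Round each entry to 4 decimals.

Form the Lagrangian:
  L(x, lambda) = (1/2) x^T Q x + c^T x + lambda^T (A x - b)
Stationarity (grad_x L = 0): Q x + c + A^T lambda = 0.
Primal feasibility: A x = b.

This gives the KKT block system:
  [ Q   A^T ] [ x     ]   [-c ]
  [ A    0  ] [ lambda ] = [ b ]

Solving the linear system:
  x*      = (-2.6174, 0.5302, 0.7651)
  lambda* = (-2.3624, -4.7785)
  f(x*)   = 9.0973

x* = (-2.6174, 0.5302, 0.7651), lambda* = (-2.3624, -4.7785)


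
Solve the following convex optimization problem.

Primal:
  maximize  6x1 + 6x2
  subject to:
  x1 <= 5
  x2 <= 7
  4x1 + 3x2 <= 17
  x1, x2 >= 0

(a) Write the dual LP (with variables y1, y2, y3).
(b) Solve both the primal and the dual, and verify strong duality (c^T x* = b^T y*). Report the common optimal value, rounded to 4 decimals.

The standard primal-dual pair for 'max c^T x s.t. A x <= b, x >= 0' is:
  Dual:  min b^T y  s.t.  A^T y >= c,  y >= 0.

So the dual LP is:
  minimize  5y1 + 7y2 + 17y3
  subject to:
    y1 + 4y3 >= 6
    y2 + 3y3 >= 6
    y1, y2, y3 >= 0

Solving the primal: x* = (0, 5.6667).
  primal value c^T x* = 34.
Solving the dual: y* = (0, 0, 2).
  dual value b^T y* = 34.
Strong duality: c^T x* = b^T y*. Confirmed.

34


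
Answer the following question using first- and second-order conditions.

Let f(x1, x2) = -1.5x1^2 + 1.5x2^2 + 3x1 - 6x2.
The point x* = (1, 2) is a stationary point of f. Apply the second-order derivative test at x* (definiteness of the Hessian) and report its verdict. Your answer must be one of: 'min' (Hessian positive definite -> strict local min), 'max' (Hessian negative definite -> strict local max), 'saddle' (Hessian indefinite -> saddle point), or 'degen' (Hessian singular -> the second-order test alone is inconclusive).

Compute the Hessian H = grad^2 f:
  H = [[-3, 0], [0, 3]]
Verify stationarity: grad f(x*) = H x* + g = (0, 0).
Eigenvalues of H: -3, 3.
Eigenvalues have mixed signs, so H is indefinite -> x* is a saddle point.

saddle


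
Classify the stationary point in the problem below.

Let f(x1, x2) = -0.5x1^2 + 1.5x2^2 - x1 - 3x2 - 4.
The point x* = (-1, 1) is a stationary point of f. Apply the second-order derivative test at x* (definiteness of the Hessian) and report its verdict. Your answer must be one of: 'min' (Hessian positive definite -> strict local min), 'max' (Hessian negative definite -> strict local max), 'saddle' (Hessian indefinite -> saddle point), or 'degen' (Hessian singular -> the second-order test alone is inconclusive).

Compute the Hessian H = grad^2 f:
  H = [[-1, 0], [0, 3]]
Verify stationarity: grad f(x*) = H x* + g = (0, 0).
Eigenvalues of H: -1, 3.
Eigenvalues have mixed signs, so H is indefinite -> x* is a saddle point.

saddle


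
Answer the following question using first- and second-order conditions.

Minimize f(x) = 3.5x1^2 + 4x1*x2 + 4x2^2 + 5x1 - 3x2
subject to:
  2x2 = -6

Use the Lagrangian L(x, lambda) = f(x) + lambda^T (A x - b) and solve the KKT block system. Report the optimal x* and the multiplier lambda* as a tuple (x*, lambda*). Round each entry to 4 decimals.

Form the Lagrangian:
  L(x, lambda) = (1/2) x^T Q x + c^T x + lambda^T (A x - b)
Stationarity (grad_x L = 0): Q x + c + A^T lambda = 0.
Primal feasibility: A x = b.

This gives the KKT block system:
  [ Q   A^T ] [ x     ]   [-c ]
  [ A    0  ] [ lambda ] = [ b ]

Solving the linear system:
  x*      = (1, -3)
  lambda* = (11.5)
  f(x*)   = 41.5

x* = (1, -3), lambda* = (11.5)


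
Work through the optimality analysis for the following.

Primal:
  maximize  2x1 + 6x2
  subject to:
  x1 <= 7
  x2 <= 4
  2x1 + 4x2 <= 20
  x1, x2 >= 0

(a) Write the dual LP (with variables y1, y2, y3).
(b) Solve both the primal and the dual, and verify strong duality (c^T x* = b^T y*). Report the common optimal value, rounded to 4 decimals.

The standard primal-dual pair for 'max c^T x s.t. A x <= b, x >= 0' is:
  Dual:  min b^T y  s.t.  A^T y >= c,  y >= 0.

So the dual LP is:
  minimize  7y1 + 4y2 + 20y3
  subject to:
    y1 + 2y3 >= 2
    y2 + 4y3 >= 6
    y1, y2, y3 >= 0

Solving the primal: x* = (2, 4).
  primal value c^T x* = 28.
Solving the dual: y* = (0, 2, 1).
  dual value b^T y* = 28.
Strong duality: c^T x* = b^T y*. Confirmed.

28


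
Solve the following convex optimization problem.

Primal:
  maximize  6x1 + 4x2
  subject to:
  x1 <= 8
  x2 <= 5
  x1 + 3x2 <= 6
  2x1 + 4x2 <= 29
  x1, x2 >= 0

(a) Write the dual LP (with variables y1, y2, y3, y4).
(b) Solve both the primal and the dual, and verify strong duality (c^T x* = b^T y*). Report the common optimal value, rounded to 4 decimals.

The standard primal-dual pair for 'max c^T x s.t. A x <= b, x >= 0' is:
  Dual:  min b^T y  s.t.  A^T y >= c,  y >= 0.

So the dual LP is:
  minimize  8y1 + 5y2 + 6y3 + 29y4
  subject to:
    y1 + y3 + 2y4 >= 6
    y2 + 3y3 + 4y4 >= 4
    y1, y2, y3, y4 >= 0

Solving the primal: x* = (6, 0).
  primal value c^T x* = 36.
Solving the dual: y* = (0, 0, 6, 0).
  dual value b^T y* = 36.
Strong duality: c^T x* = b^T y*. Confirmed.

36


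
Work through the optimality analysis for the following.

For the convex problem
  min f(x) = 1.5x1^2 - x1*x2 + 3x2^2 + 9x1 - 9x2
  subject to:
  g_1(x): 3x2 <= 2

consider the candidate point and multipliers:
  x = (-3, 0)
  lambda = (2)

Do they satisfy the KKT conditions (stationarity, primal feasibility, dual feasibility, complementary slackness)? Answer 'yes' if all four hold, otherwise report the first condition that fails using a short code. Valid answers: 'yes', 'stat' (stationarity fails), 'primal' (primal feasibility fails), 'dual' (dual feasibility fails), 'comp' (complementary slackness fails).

Gradient of f: grad f(x) = Q x + c = (0, -6)
Constraint values g_i(x) = a_i^T x - b_i:
  g_1((-3, 0)) = -2
Stationarity residual: grad f(x) + sum_i lambda_i a_i = (0, 0)
  -> stationarity OK
Primal feasibility (all g_i <= 0): OK
Dual feasibility (all lambda_i >= 0): OK
Complementary slackness (lambda_i * g_i(x) = 0 for all i): FAILS

Verdict: the first failing condition is complementary_slackness -> comp.

comp


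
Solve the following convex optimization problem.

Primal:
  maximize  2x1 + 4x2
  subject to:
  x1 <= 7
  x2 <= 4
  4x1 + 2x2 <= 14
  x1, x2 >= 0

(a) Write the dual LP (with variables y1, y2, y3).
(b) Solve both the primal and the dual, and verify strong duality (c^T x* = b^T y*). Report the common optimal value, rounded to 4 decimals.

The standard primal-dual pair for 'max c^T x s.t. A x <= b, x >= 0' is:
  Dual:  min b^T y  s.t.  A^T y >= c,  y >= 0.

So the dual LP is:
  minimize  7y1 + 4y2 + 14y3
  subject to:
    y1 + 4y3 >= 2
    y2 + 2y3 >= 4
    y1, y2, y3 >= 0

Solving the primal: x* = (1.5, 4).
  primal value c^T x* = 19.
Solving the dual: y* = (0, 3, 0.5).
  dual value b^T y* = 19.
Strong duality: c^T x* = b^T y*. Confirmed.

19


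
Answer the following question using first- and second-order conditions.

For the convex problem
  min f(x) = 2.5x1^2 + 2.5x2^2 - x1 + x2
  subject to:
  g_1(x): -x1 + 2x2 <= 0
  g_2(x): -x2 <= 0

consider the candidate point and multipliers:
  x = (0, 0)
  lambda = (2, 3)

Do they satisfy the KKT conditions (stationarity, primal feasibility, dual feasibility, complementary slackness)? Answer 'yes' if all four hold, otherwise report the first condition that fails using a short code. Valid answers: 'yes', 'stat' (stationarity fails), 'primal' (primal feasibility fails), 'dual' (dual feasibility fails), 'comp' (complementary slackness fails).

Gradient of f: grad f(x) = Q x + c = (-1, 1)
Constraint values g_i(x) = a_i^T x - b_i:
  g_1((0, 0)) = 0
  g_2((0, 0)) = 0
Stationarity residual: grad f(x) + sum_i lambda_i a_i = (-3, 2)
  -> stationarity FAILS
Primal feasibility (all g_i <= 0): OK
Dual feasibility (all lambda_i >= 0): OK
Complementary slackness (lambda_i * g_i(x) = 0 for all i): OK

Verdict: the first failing condition is stationarity -> stat.

stat


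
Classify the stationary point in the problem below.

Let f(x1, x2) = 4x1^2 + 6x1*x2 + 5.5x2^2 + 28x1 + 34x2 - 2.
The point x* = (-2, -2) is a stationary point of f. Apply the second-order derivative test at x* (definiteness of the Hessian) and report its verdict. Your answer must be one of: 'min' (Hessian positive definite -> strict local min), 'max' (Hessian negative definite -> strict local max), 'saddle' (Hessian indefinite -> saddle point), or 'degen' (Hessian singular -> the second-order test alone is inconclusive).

Compute the Hessian H = grad^2 f:
  H = [[8, 6], [6, 11]]
Verify stationarity: grad f(x*) = H x* + g = (0, 0).
Eigenvalues of H: 3.3153, 15.6847.
Both eigenvalues > 0, so H is positive definite -> x* is a strict local min.

min


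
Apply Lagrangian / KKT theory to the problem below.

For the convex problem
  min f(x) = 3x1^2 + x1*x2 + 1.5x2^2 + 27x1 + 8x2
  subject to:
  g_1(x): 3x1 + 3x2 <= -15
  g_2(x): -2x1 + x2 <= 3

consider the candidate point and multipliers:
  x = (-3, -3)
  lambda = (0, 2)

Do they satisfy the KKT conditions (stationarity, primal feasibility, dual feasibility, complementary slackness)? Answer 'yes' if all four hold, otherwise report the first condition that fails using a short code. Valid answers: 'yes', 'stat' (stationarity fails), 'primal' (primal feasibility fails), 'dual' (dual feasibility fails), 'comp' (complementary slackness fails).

Gradient of f: grad f(x) = Q x + c = (6, -4)
Constraint values g_i(x) = a_i^T x - b_i:
  g_1((-3, -3)) = -3
  g_2((-3, -3)) = 0
Stationarity residual: grad f(x) + sum_i lambda_i a_i = (2, -2)
  -> stationarity FAILS
Primal feasibility (all g_i <= 0): OK
Dual feasibility (all lambda_i >= 0): OK
Complementary slackness (lambda_i * g_i(x) = 0 for all i): OK

Verdict: the first failing condition is stationarity -> stat.

stat


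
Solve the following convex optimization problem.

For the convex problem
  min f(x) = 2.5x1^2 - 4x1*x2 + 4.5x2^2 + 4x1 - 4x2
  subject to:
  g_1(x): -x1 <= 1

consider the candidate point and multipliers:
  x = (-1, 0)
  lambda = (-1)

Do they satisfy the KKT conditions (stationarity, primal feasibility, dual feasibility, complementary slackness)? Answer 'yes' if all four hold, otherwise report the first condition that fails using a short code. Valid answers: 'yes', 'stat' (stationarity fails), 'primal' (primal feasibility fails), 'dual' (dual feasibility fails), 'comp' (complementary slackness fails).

Gradient of f: grad f(x) = Q x + c = (-1, 0)
Constraint values g_i(x) = a_i^T x - b_i:
  g_1((-1, 0)) = 0
Stationarity residual: grad f(x) + sum_i lambda_i a_i = (0, 0)
  -> stationarity OK
Primal feasibility (all g_i <= 0): OK
Dual feasibility (all lambda_i >= 0): FAILS
Complementary slackness (lambda_i * g_i(x) = 0 for all i): OK

Verdict: the first failing condition is dual_feasibility -> dual.

dual


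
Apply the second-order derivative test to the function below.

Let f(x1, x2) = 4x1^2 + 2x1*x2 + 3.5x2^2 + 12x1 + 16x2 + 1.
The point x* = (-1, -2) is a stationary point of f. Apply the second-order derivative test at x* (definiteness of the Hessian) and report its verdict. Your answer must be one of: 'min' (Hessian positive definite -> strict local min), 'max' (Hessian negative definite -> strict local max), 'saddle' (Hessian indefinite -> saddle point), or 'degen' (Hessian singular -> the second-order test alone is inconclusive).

Compute the Hessian H = grad^2 f:
  H = [[8, 2], [2, 7]]
Verify stationarity: grad f(x*) = H x* + g = (0, 0).
Eigenvalues of H: 5.4384, 9.5616.
Both eigenvalues > 0, so H is positive definite -> x* is a strict local min.

min


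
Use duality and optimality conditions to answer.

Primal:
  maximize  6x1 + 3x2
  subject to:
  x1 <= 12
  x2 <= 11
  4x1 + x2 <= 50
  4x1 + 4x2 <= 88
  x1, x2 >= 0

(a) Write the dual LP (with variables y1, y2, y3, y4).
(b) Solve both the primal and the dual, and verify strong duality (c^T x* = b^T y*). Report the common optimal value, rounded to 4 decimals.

The standard primal-dual pair for 'max c^T x s.t. A x <= b, x >= 0' is:
  Dual:  min b^T y  s.t.  A^T y >= c,  y >= 0.

So the dual LP is:
  minimize  12y1 + 11y2 + 50y3 + 88y4
  subject to:
    y1 + 4y3 + 4y4 >= 6
    y2 + y3 + 4y4 >= 3
    y1, y2, y3, y4 >= 0

Solving the primal: x* = (9.75, 11).
  primal value c^T x* = 91.5.
Solving the dual: y* = (0, 1.5, 1.5, 0).
  dual value b^T y* = 91.5.
Strong duality: c^T x* = b^T y*. Confirmed.

91.5


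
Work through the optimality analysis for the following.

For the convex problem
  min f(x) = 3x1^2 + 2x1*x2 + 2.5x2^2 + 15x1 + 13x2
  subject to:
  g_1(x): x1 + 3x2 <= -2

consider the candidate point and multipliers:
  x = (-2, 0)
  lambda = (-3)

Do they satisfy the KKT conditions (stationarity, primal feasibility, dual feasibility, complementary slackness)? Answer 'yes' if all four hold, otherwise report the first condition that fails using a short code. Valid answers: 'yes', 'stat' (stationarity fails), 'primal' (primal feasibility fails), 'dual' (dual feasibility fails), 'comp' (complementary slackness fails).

Gradient of f: grad f(x) = Q x + c = (3, 9)
Constraint values g_i(x) = a_i^T x - b_i:
  g_1((-2, 0)) = 0
Stationarity residual: grad f(x) + sum_i lambda_i a_i = (0, 0)
  -> stationarity OK
Primal feasibility (all g_i <= 0): OK
Dual feasibility (all lambda_i >= 0): FAILS
Complementary slackness (lambda_i * g_i(x) = 0 for all i): OK

Verdict: the first failing condition is dual_feasibility -> dual.

dual


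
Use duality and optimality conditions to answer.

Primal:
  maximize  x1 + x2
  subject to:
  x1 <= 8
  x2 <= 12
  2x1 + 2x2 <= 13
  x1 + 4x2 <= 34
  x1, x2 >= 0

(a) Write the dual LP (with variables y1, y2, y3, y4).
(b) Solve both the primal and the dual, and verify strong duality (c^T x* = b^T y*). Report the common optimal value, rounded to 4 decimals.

The standard primal-dual pair for 'max c^T x s.t. A x <= b, x >= 0' is:
  Dual:  min b^T y  s.t.  A^T y >= c,  y >= 0.

So the dual LP is:
  minimize  8y1 + 12y2 + 13y3 + 34y4
  subject to:
    y1 + 2y3 + y4 >= 1
    y2 + 2y3 + 4y4 >= 1
    y1, y2, y3, y4 >= 0

Solving the primal: x* = (6.5, 0).
  primal value c^T x* = 6.5.
Solving the dual: y* = (0, 0, 0.5, 0).
  dual value b^T y* = 6.5.
Strong duality: c^T x* = b^T y*. Confirmed.

6.5


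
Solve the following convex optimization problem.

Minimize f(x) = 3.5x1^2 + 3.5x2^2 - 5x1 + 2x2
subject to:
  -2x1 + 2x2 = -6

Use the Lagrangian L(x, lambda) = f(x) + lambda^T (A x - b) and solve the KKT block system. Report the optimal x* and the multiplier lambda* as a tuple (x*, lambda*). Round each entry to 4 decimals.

Form the Lagrangian:
  L(x, lambda) = (1/2) x^T Q x + c^T x + lambda^T (A x - b)
Stationarity (grad_x L = 0): Q x + c + A^T lambda = 0.
Primal feasibility: A x = b.

This gives the KKT block system:
  [ Q   A^T ] [ x     ]   [-c ]
  [ A    0  ] [ lambda ] = [ b ]

Solving the linear system:
  x*      = (1.7143, -1.2857)
  lambda* = (3.5)
  f(x*)   = 4.9286

x* = (1.7143, -1.2857), lambda* = (3.5)


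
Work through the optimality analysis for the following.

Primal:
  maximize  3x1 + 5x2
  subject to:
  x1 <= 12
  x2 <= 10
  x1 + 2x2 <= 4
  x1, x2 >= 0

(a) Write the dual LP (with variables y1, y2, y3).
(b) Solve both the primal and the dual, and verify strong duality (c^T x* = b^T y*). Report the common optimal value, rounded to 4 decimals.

The standard primal-dual pair for 'max c^T x s.t. A x <= b, x >= 0' is:
  Dual:  min b^T y  s.t.  A^T y >= c,  y >= 0.

So the dual LP is:
  minimize  12y1 + 10y2 + 4y3
  subject to:
    y1 + y3 >= 3
    y2 + 2y3 >= 5
    y1, y2, y3 >= 0

Solving the primal: x* = (4, 0).
  primal value c^T x* = 12.
Solving the dual: y* = (0, 0, 3).
  dual value b^T y* = 12.
Strong duality: c^T x* = b^T y*. Confirmed.

12


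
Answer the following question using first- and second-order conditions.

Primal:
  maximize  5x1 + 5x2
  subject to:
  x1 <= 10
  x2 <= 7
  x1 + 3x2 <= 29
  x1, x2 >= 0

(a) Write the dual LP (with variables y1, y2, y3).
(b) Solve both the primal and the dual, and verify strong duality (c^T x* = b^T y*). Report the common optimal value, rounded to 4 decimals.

The standard primal-dual pair for 'max c^T x s.t. A x <= b, x >= 0' is:
  Dual:  min b^T y  s.t.  A^T y >= c,  y >= 0.

So the dual LP is:
  minimize  10y1 + 7y2 + 29y3
  subject to:
    y1 + y3 >= 5
    y2 + 3y3 >= 5
    y1, y2, y3 >= 0

Solving the primal: x* = (10, 6.3333).
  primal value c^T x* = 81.6667.
Solving the dual: y* = (3.3333, 0, 1.6667).
  dual value b^T y* = 81.6667.
Strong duality: c^T x* = b^T y*. Confirmed.

81.6667


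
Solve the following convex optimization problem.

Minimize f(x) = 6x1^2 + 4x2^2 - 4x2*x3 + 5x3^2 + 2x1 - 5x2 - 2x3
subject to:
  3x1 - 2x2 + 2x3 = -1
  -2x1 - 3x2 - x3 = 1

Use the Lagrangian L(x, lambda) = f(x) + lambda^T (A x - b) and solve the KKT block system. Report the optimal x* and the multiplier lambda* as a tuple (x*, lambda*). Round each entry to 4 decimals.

Form the Lagrangian:
  L(x, lambda) = (1/2) x^T Q x + c^T x + lambda^T (A x - b)
Stationarity (grad_x L = 0): Q x + c + A^T lambda = 0.
Primal feasibility: A x = b.

This gives the KKT block system:
  [ Q   A^T ] [ x     ]   [-c ]
  [ A    0  ] [ lambda ] = [ b ]

Solving the linear system:
  x*      = (-0.4073, -0.0741, 0.0368)
  lambda* = (-0.2168, -1.7688)
  f(x*)   = 0.5171

x* = (-0.4073, -0.0741, 0.0368), lambda* = (-0.2168, -1.7688)


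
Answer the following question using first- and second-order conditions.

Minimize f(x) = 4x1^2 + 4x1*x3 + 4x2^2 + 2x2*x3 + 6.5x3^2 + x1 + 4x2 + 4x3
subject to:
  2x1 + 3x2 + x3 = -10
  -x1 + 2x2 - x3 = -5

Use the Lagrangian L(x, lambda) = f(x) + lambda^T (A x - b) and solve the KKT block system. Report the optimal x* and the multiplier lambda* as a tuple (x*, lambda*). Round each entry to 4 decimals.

Form the Lagrangian:
  L(x, lambda) = (1/2) x^T Q x + c^T x + lambda^T (A x - b)
Stationarity (grad_x L = 0): Q x + c + A^T lambda = 0.
Primal feasibility: A x = b.

This gives the KKT block system:
  [ Q   A^T ] [ x     ]   [-c ]
  [ A    0  ] [ lambda ] = [ b ]

Solving the linear system:
  x*      = (-0.9444, -2.8111, 0.3221)
  lambda* = (4.054, 2.8415)
  f(x*)   = 21.9233

x* = (-0.9444, -2.8111, 0.3221), lambda* = (4.054, 2.8415)


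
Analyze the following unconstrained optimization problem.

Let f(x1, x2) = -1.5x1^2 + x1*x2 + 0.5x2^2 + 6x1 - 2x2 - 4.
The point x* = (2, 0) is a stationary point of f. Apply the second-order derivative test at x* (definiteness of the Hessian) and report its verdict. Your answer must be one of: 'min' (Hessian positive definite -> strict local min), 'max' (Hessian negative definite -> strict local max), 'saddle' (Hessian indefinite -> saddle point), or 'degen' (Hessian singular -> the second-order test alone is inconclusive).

Compute the Hessian H = grad^2 f:
  H = [[-3, 1], [1, 1]]
Verify stationarity: grad f(x*) = H x* + g = (0, 0).
Eigenvalues of H: -3.2361, 1.2361.
Eigenvalues have mixed signs, so H is indefinite -> x* is a saddle point.

saddle


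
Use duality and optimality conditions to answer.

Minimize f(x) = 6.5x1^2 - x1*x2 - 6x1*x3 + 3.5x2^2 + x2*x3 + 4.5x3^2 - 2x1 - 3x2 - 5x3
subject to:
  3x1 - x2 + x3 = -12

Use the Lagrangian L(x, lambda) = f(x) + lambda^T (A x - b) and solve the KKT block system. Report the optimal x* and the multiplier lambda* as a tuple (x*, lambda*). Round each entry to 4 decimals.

Form the Lagrangian:
  L(x, lambda) = (1/2) x^T Q x + c^T x + lambda^T (A x - b)
Stationarity (grad_x L = 0): Q x + c + A^T lambda = 0.
Primal feasibility: A x = b.

This gives the KKT block system:
  [ Q   A^T ] [ x     ]   [-c ]
  [ A    0  ] [ lambda ] = [ b ]

Solving the linear system:
  x*      = (-2.7044, 1.552, -2.3347)
  lambda* = (8.2338)
  f(x*)   = 55.6159

x* = (-2.7044, 1.552, -2.3347), lambda* = (8.2338)


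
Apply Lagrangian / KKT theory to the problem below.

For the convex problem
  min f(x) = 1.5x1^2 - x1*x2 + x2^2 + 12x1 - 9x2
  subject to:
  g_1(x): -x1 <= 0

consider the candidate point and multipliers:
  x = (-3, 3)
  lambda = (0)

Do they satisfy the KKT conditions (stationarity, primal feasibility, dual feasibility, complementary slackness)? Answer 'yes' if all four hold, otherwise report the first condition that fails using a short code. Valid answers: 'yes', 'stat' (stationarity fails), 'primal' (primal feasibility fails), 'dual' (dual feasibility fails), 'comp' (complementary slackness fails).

Gradient of f: grad f(x) = Q x + c = (0, 0)
Constraint values g_i(x) = a_i^T x - b_i:
  g_1((-3, 3)) = 3
Stationarity residual: grad f(x) + sum_i lambda_i a_i = (0, 0)
  -> stationarity OK
Primal feasibility (all g_i <= 0): FAILS
Dual feasibility (all lambda_i >= 0): OK
Complementary slackness (lambda_i * g_i(x) = 0 for all i): OK

Verdict: the first failing condition is primal_feasibility -> primal.

primal


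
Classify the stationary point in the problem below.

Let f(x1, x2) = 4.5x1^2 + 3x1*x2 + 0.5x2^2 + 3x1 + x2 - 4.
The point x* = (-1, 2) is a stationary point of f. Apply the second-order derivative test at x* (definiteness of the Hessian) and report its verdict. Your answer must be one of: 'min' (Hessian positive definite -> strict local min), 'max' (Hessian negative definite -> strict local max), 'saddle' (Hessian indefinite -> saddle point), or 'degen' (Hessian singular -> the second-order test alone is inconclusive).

Compute the Hessian H = grad^2 f:
  H = [[9, 3], [3, 1]]
Verify stationarity: grad f(x*) = H x* + g = (0, 0).
Eigenvalues of H: 0, 10.
H has a zero eigenvalue (singular; positive semidefinite but not definite), so H is neither positive definite, negative definite, nor indefinite. The second-order test alone is inconclusive -> degen.
(Indeed, f is constant along the null direction of H through x*, so x* is not a strict local extremum.)

degen


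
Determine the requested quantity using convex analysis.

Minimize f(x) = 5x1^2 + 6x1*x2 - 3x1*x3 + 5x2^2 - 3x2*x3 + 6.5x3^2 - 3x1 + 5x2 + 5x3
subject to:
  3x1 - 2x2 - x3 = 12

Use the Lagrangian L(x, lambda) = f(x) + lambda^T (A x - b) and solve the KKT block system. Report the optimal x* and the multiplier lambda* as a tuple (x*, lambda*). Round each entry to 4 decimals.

Form the Lagrangian:
  L(x, lambda) = (1/2) x^T Q x + c^T x + lambda^T (A x - b)
Stationarity (grad_x L = 0): Q x + c + A^T lambda = 0.
Primal feasibility: A x = b.

This gives the KKT block system:
  [ Q   A^T ] [ x     ]   [-c ]
  [ A    0  ] [ lambda ] = [ b ]

Solving the linear system:
  x*      = (2.1938, -2.4117, -0.5952)
  lambda* = (-2.0844)
  f(x*)   = 1.6983

x* = (2.1938, -2.4117, -0.5952), lambda* = (-2.0844)


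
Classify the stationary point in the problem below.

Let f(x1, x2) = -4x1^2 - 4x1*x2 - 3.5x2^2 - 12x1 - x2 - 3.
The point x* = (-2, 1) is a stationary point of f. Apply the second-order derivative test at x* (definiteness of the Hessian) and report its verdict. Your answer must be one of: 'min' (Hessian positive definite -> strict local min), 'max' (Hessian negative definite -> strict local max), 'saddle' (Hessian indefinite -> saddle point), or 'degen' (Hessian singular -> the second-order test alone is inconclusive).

Compute the Hessian H = grad^2 f:
  H = [[-8, -4], [-4, -7]]
Verify stationarity: grad f(x*) = H x* + g = (0, 0).
Eigenvalues of H: -11.5311, -3.4689.
Both eigenvalues < 0, so H is negative definite -> x* is a strict local max.

max


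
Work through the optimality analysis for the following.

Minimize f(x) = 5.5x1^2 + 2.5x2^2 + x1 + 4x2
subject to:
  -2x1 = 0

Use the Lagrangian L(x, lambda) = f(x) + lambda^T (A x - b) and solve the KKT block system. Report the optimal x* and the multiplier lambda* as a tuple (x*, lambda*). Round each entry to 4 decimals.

Form the Lagrangian:
  L(x, lambda) = (1/2) x^T Q x + c^T x + lambda^T (A x - b)
Stationarity (grad_x L = 0): Q x + c + A^T lambda = 0.
Primal feasibility: A x = b.

This gives the KKT block system:
  [ Q   A^T ] [ x     ]   [-c ]
  [ A    0  ] [ lambda ] = [ b ]

Solving the linear system:
  x*      = (0, -0.8)
  lambda* = (0.5)
  f(x*)   = -1.6

x* = (0, -0.8), lambda* = (0.5)


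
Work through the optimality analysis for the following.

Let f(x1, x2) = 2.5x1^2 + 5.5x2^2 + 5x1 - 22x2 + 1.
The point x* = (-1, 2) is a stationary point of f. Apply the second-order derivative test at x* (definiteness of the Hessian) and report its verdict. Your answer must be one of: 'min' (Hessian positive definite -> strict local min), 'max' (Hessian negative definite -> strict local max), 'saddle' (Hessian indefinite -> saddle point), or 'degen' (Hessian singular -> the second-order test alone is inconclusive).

Compute the Hessian H = grad^2 f:
  H = [[5, 0], [0, 11]]
Verify stationarity: grad f(x*) = H x* + g = (0, 0).
Eigenvalues of H: 5, 11.
Both eigenvalues > 0, so H is positive definite -> x* is a strict local min.

min


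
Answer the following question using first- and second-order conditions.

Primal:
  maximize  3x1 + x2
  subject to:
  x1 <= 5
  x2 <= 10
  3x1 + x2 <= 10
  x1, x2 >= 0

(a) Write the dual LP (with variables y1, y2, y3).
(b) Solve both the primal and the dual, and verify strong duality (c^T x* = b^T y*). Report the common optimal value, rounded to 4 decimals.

The standard primal-dual pair for 'max c^T x s.t. A x <= b, x >= 0' is:
  Dual:  min b^T y  s.t.  A^T y >= c,  y >= 0.

So the dual LP is:
  minimize  5y1 + 10y2 + 10y3
  subject to:
    y1 + 3y3 >= 3
    y2 + y3 >= 1
    y1, y2, y3 >= 0

Solving the primal: x* = (3.3333, 0).
  primal value c^T x* = 10.
Solving the dual: y* = (0, 0, 1).
  dual value b^T y* = 10.
Strong duality: c^T x* = b^T y*. Confirmed.

10


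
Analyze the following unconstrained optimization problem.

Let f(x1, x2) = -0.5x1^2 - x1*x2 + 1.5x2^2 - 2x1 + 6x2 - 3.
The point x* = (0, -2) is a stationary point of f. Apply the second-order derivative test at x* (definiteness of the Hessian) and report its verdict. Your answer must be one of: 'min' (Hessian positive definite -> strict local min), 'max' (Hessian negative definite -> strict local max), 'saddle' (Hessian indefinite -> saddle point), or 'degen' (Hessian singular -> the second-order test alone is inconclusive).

Compute the Hessian H = grad^2 f:
  H = [[-1, -1], [-1, 3]]
Verify stationarity: grad f(x*) = H x* + g = (0, 0).
Eigenvalues of H: -1.2361, 3.2361.
Eigenvalues have mixed signs, so H is indefinite -> x* is a saddle point.

saddle


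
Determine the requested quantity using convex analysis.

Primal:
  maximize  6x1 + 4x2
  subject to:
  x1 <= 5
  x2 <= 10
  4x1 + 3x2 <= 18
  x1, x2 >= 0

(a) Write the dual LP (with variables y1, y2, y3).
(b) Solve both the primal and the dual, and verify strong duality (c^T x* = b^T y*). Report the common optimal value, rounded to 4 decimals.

The standard primal-dual pair for 'max c^T x s.t. A x <= b, x >= 0' is:
  Dual:  min b^T y  s.t.  A^T y >= c,  y >= 0.

So the dual LP is:
  minimize  5y1 + 10y2 + 18y3
  subject to:
    y1 + 4y3 >= 6
    y2 + 3y3 >= 4
    y1, y2, y3 >= 0

Solving the primal: x* = (4.5, 0).
  primal value c^T x* = 27.
Solving the dual: y* = (0, 0, 1.5).
  dual value b^T y* = 27.
Strong duality: c^T x* = b^T y*. Confirmed.

27


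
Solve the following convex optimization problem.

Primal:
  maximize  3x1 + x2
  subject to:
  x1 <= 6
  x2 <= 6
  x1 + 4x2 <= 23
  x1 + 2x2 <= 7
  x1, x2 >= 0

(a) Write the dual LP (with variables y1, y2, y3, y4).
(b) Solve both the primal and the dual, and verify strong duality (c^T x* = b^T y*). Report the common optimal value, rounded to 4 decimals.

The standard primal-dual pair for 'max c^T x s.t. A x <= b, x >= 0' is:
  Dual:  min b^T y  s.t.  A^T y >= c,  y >= 0.

So the dual LP is:
  minimize  6y1 + 6y2 + 23y3 + 7y4
  subject to:
    y1 + y3 + y4 >= 3
    y2 + 4y3 + 2y4 >= 1
    y1, y2, y3, y4 >= 0

Solving the primal: x* = (6, 0.5).
  primal value c^T x* = 18.5.
Solving the dual: y* = (2.5, 0, 0, 0.5).
  dual value b^T y* = 18.5.
Strong duality: c^T x* = b^T y*. Confirmed.

18.5
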